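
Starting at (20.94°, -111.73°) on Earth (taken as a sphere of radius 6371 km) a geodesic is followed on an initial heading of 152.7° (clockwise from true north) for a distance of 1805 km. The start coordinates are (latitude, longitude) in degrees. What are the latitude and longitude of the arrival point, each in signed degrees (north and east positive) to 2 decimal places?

Angular distance δ = d/R = 1805/6371 = 0.28332 rad; initial bearing θ = 2.6651 rad.
sin φ₂ = sin φ₁ cos δ + cos φ₁ sin δ cos θ = (0.3574)(0.9601) + (0.9340)(0.2795)(-0.8886) = 0.1111, so φ₂ = 6.38°.
Δλ = atan2(sin θ sin δ cos φ₁, cos δ − sin φ₁ sin φ₂) = atan2(0.1197, 0.9204) = 7.412°.
λ₂ = -111.730° + 7.412° = -104.32°.

6.38°, -104.32°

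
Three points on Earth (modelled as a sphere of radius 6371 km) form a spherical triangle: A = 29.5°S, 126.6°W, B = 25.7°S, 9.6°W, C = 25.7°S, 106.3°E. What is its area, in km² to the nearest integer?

92390519 km²

Side lengths (central angles): a = 1.7382, b = 1.8333, c = 1.7138 rad; semiperimeter s = 2.6426.
By l'Huilier's theorem, tan(E/4) = √[tan(s/2) tan((s−a)/2) tan((s−b)/2) tan((s−c)/2)], giving spherical excess E = 2.2762 rad.
Area = E·R² = 2.2762 × (6371)² ≈ 92390519 km².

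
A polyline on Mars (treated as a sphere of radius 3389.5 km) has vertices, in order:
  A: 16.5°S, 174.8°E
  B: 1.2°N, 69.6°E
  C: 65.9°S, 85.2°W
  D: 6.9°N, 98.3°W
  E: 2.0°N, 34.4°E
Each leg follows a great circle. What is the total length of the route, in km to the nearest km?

25034 km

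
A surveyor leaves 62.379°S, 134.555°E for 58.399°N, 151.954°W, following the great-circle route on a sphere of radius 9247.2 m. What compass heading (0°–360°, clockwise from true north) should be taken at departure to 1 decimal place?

Δλ = 73.491° = 1.2827 rad.
y = sin Δλ · cos φ₂ = (0.9588)(0.5240) = 0.5024
x = cos φ₁ sin φ₂ − sin φ₁ cos φ₂ cos Δλ = (0.4636)(0.8517) − (-0.8860)(0.5240)(0.2842) = 0.5268
θ = atan2(y, x) = 43.64°, so the bearing is 43.6°.

43.6°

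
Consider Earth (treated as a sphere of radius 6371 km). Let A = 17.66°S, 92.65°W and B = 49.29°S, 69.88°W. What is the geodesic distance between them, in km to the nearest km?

4068 km

Let φ₁ = -0.3082 rad, φ₂ = -0.8603 rad, and Δλ = 0.3974 rad.
cos c = sin φ₁ sin φ₂ + cos φ₁ cos φ₂ cos Δλ = (-0.3034)(-0.7580) + (0.9529)(0.6522)(0.9221) = 0.80302,
so c = arccos(0.80302) = 0.63846 rad.
Distance = R·c = 6371 × 0.6385 ≈ 4068 km.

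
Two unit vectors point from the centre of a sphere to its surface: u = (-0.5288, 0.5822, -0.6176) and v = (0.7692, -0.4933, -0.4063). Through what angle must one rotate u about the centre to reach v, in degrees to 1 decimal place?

u·v = -0.4430; |u| = 1.0000, |v| = 1.0000.
cos θ = (u·v)/(|u||v|) = -0.4430, so θ = 116.3°.

116.3°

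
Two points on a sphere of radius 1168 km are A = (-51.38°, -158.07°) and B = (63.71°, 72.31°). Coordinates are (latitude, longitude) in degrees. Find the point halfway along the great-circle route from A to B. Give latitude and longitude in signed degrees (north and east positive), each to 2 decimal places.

13.43°, 156.97°

The central angle between A and B is δ = 2.6399 rad.
With f = 0.5, the slerp weights are sin((1−f)δ)/sin δ = 2.0144 and sin(fδ)/sin δ = 2.0144.
Weighted sum of the unit vectors: (2.0144)·(-0.5790,-0.2331,-0.7813) + (2.0144)·(0.1346,0.4220,0.8966) = (-0.8952, 0.3804, 0.2322).
Converting back: φ = atan2(z, √(x²+y²)) = 13.43°, λ = atan2(y, x) = 156.97°.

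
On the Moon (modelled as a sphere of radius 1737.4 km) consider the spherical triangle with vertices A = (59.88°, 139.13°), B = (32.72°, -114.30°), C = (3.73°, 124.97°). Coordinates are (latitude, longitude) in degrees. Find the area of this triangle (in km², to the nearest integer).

Side lengths (central angles): a = 1.9756, b = 0.9982, c = 1.2163 rad; semiperimeter s = 2.0950.
By l'Huilier's theorem, tan(E/4) = √[tan(s/2) tan((s−a)/2) tan((s−b)/2) tan((s−c)/2)], giving spherical excess E = 0.6833 rad.
Area = E·R² = 0.6833 × (1737.4)² ≈ 2062653 km².

2062653 km²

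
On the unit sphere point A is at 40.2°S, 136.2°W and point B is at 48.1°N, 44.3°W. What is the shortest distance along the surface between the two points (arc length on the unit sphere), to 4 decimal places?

2.0913

Let φ₁ = -0.7016 rad, φ₂ = 0.8395 rad, and Δλ = 1.6040 rad.
cos c = sin φ₁ sin φ₂ + cos φ₁ cos φ₂ cos Δλ = (-0.6455)(0.7443) + (0.7638)(0.6678)(-0.0332) = -0.49733,
so c = arccos(-0.49733) = 2.09132 rad.
On the unit sphere the arc length equals the central angle: 2.0913.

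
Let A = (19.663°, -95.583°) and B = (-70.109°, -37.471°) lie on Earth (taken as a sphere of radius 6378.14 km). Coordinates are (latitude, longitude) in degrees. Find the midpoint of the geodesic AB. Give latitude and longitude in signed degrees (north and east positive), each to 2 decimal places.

-27.54°, -81.14°

The central angle between A and B is δ = 1.7185 rad.
With f = 0.5, the slerp weights are sin((1−f)δ)/sin δ = 0.7657 and sin(fδ)/sin δ = 0.7657.
Weighted sum of the unit vectors: (0.7657)·(-0.0916,-0.9372,0.3365) + (0.7657)·(0.2700,-0.2070,-0.9403) = (0.1366, -0.8761, -0.4624).
Converting back: φ = atan2(z, √(x²+y²)) = -27.54°, λ = atan2(y, x) = -81.14°.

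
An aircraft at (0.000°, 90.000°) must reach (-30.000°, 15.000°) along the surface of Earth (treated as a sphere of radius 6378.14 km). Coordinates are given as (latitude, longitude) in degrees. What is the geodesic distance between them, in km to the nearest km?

8577 km

In radians: φ₁ = 0.0000, φ₂ = -0.5236, Δλ = -75.000° = -1.3090 rad.
cos c = sin φ₁ sin φ₂ + cos φ₁ cos φ₂ cos Δλ = (0.0000)(-0.5000) + (1.0000)(0.8660)(0.2588) = 0.22414,
so c = arccos(0.22414) = 1.34473 rad.
Distance = R·c = 6378.14 × 1.3447 ≈ 8577 km.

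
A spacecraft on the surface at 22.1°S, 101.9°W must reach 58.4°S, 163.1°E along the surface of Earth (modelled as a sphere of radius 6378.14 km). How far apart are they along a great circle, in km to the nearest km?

In radians: φ₁ = -0.3857, φ₂ = -1.0193, Δλ = -95.000° = -1.6581 rad.
cos c = sin φ₁ sin φ₂ + cos φ₁ cos φ₂ cos Δλ = (-0.3762)(-0.8517) + (0.9265)(0.5240)(-0.0872) = 0.27813,
so c = arccos(0.27813) = 1.28895 rad.
Distance = R·c = 6378.14 × 1.2890 ≈ 8221 km.

8221 km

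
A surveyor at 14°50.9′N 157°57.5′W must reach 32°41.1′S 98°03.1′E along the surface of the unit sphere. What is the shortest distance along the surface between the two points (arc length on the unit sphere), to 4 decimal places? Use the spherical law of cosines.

1.9125

Let φ₁ = 0.2592 rad, φ₂ = -0.5705 rad, and Δλ = -1.8150 rad.
cos c = sin φ₁ sin φ₂ + cos φ₁ cos φ₂ cos Δλ = (0.2563)(-0.5400) + (0.9666)(0.8417)(-0.2418) = -0.33506,
so c = arccos(-0.33506) = 1.91247 rad.
On the unit sphere the arc length equals the central angle: 1.9125.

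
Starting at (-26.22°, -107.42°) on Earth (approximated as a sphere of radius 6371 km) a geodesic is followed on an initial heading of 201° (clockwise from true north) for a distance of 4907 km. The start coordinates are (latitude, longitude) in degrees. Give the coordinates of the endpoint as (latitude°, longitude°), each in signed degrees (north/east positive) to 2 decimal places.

Angular distance δ = d/R = 4907/6371 = 0.77021 rad; initial bearing θ = 3.5081 rad.
sin φ₂ = sin φ₁ cos δ + cos φ₁ sin δ cos θ = (-0.4418)(0.7178) + (0.8971)(0.6963)(-0.9336) = -0.9003, so φ₂ = -64.19°.
Δλ = atan2(sin θ sin δ cos φ₁, cos δ − sin φ₁ sin φ₂) = atan2(-0.2239, 0.3200) = -34.974°.
λ₂ = -107.420° − 34.974° = -142.39°.

-64.19°, -142.39°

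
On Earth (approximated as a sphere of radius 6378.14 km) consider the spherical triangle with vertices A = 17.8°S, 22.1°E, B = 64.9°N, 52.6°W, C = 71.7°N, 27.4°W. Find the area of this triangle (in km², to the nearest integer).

8576574 km²

Side lengths (central angles): a = 0.1989, b = 1.6670, c = 1.7419 rad; semiperimeter s = 1.8039.
By l'Huilier's theorem, tan(E/4) = √[tan(s/2) tan((s−a)/2) tan((s−b)/2) tan((s−c)/2)], giving spherical excess E = 0.2108 rad.
Area = E·R² = 0.2108 × (6378.14)² ≈ 8576574 km².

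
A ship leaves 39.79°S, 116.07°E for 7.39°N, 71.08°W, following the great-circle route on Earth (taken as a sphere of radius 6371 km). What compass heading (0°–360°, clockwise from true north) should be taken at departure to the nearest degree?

167°

With φ₁ = -0.6945, φ₂ = 0.1290, Δλ = 3.0168 rad, the forward-azimuth formula gives
θ = atan2( sin Δλ cos φ₂ , cos φ₁ sin φ₂ − sin φ₁ cos φ₂ cos Δλ ) = atan2(0.1234, -0.5309) = 166.91°.
So the initial bearing is 167°.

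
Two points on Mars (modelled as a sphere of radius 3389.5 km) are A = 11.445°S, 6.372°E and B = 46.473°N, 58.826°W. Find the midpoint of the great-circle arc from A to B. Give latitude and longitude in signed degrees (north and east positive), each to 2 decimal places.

Central angle δ = 1.4311 rad. Interpolating on the sphere with fraction f = 0.5:
P = [sin((1−f)δ)·A + sin(fδ)·B] / sin δ = 0.6625·A + 0.6625·B in Cartesian coordinates,
giving P = (0.8815, -0.3183, 0.3489), i.e. latitude 20.42°, longitude -19.85°.

20.42°, -19.85°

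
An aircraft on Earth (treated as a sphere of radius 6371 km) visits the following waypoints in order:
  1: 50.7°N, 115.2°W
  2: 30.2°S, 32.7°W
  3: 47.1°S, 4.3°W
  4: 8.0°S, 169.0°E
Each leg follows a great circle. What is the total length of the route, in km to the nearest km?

Leg 1→2: central angle 1.8942 rad, distance 12068.0 km.
Leg 2→3: central angle 0.4821 rad, distance 3071.7 km.
Leg 3→4: central angle 2.1743 rad, distance 13852.6 km.
Total: 12068.0 + 3071.7 + 13852.6 ≈ 28992 km.

28992 km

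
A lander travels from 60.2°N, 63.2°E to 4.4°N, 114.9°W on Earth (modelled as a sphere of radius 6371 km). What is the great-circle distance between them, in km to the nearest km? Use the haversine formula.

Let φ₁ = 1.0507 rad, φ₂ = 0.0768 rad, and Δλ = -3.1084 rad.
Haversine: a = sin²(Δφ/2) + cos φ₁ cos φ₂ sin²(Δλ/2) = 0.2190 + (0.4970)(0.9971)(0.9997) = 0.71433.
Central angle c = 2·arcsin(√a) = 2.01381 rad.
Distance = R·c = 6371 × 2.0138 ≈ 12830 km.

12830 km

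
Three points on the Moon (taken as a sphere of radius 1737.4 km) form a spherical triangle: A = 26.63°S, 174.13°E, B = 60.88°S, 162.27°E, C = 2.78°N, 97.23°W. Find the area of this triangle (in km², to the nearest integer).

1940188 km²

Side lengths (central angles): a = 1.7021, b = 1.5713, c = 0.6141 rad; semiperimeter s = 1.9438.
By l'Huilier's theorem, tan(E/4) = √[tan(s/2) tan((s−a)/2) tan((s−b)/2) tan((s−c)/2)], giving spherical excess E = 0.6428 rad.
Area = E·R² = 0.6428 × (1737.4)² ≈ 1940188 km².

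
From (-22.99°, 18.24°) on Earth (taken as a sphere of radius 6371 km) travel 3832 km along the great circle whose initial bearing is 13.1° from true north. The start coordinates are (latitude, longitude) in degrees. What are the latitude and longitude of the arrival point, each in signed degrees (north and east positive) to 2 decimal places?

Angular distance δ = d/R = 3832/6371 = 0.60148 rad; initial bearing θ = 0.2286 rad.
sin φ₂ = sin φ₁ cos δ + cos φ₁ sin δ cos θ = (-0.3906)(0.8245) + (0.9206)(0.5659)(0.9740) = 0.1853, so φ₂ = 10.68°.
Δλ = atan2(sin θ sin δ cos φ₁, cos δ − sin φ₁ sin φ₂) = atan2(0.1181, 0.8969) = 7.499°.
λ₂ = 18.240° + 7.499° = 25.74°.

10.68°, 25.74°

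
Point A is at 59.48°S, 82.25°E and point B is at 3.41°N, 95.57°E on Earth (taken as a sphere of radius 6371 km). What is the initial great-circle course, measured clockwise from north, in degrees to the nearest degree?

15°

Δλ = 13.320° = 0.2325 rad.
y = sin Δλ · cos φ₂ = (0.2304)(0.9982) = 0.2300
x = cos φ₁ sin φ₂ − sin φ₁ cos φ₂ cos Δλ = (0.5078)(0.0595) − (-0.8615)(0.9982)(0.9731) = 0.8670
θ = atan2(y, x) = 14.86°, so the bearing is 15°.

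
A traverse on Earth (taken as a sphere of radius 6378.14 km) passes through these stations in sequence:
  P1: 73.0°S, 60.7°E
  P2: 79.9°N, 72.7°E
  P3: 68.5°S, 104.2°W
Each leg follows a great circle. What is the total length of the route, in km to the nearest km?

Leg P1→P2: central angle 2.6711 rad, distance 17036.5 km.
Leg P2→P3: central angle 2.9421 rad, distance 18765.4 km.
Total: 17036.5 + 18765.4 ≈ 35802 km.

35802 km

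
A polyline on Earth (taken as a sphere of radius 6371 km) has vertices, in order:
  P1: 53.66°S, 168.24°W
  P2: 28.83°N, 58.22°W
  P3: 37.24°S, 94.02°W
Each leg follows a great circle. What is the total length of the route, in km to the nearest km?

22082 km

Leg P1→P2: central angle 2.1726 rad, distance 13841.8 km.
Leg P2→P3: central angle 1.2934 rad, distance 8240.3 km.
Total: 13841.8 + 8240.3 ≈ 22082 km.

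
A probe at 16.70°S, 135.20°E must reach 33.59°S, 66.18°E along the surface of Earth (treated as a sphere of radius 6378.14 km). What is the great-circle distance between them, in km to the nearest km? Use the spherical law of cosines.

In radians: φ₁ = -0.2915, φ₂ = -0.5863, Δλ = -69.020° = -1.2046 rad.
cos c = sin φ₁ sin φ₂ + cos φ₁ cos φ₂ cos Δλ = (-0.2874)(-0.5532) + (0.9578)(0.8330)(0.3580) = 0.44466,
so c = arccos(0.44466) = 1.11001 rad.
Distance = R·c = 6378.14 × 1.1100 ≈ 7080 km.

7080 km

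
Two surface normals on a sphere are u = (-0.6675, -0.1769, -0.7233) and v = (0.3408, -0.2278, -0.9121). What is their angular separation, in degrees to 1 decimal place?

u·v = 0.4725; |u| = 1.0000, |v| = 1.0000.
cos θ = (u·v)/(|u||v|) = 0.4725, so θ = 61.8°.

61.8°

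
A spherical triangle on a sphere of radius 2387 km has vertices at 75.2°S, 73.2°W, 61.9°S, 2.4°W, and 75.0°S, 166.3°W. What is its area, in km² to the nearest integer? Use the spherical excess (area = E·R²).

Side lengths (central angles): a = 0.7452, b = 0.3756, c = 0.4681 rad; semiperimeter s = 0.7944.
By l'Huilier's theorem, tan(E/4) = √[tan(s/2) tan((s−a)/2) tan((s−b)/2) tan((s−c)/2)], giving spherical excess E = 0.0760 rad.
Area = E·R² = 0.0760 × (2387)² ≈ 433183 km².

433183 km²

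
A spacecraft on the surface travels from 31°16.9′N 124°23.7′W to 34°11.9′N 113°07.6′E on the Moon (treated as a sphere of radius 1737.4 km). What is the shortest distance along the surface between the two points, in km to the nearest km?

2882 km

With latitudes φ₁ = 31.282°, φ₂ = 34.198° and longitude difference Δλ = -122.478°:
Haversine: a = sin²(Δφ/2) + cos φ₁ cos φ₂ sin²(Δλ/2) = 0.0006 + (0.8546)(0.8271)(0.7685) = 0.54386.
Central angle c = 2·arcsin(√a) = 1.65863 rad.
Distance = R·c = 1737.4 × 1.6586 ≈ 2882 km.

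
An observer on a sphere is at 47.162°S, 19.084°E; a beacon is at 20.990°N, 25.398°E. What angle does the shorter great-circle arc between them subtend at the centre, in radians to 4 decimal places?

1.1936 rad

With latitudes φ₁ = -47.162°, φ₂ = 20.990° and longitude difference Δλ = 6.314°:
cos c = sin φ₁ sin φ₂ + cos φ₁ cos φ₂ cos Δλ = (-0.7333)(0.3582) + (0.6799)(0.9336)(0.9939) = 0.36829,
so c = arccos(0.36829) = 1.19362 rad.
So the angular separation is 1.1936 rad.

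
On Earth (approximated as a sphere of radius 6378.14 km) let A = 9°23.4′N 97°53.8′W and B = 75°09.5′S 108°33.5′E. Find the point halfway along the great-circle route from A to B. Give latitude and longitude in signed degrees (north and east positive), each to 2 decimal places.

-46.37°, -106.47°

The central angle between A and B is δ = 1.9649 rad.
With f = 0.5, the slerp weights are sin((1−f)δ)/sin δ = 0.9009 and sin(fδ)/sin δ = 0.9009.
Weighted sum of the unit vectors: (0.9009)·(-0.1355,-0.9772,0.1632) + (0.9009)·(-0.0815,0.2428,-0.9666) = (-0.1956, -0.6616, -0.7239).
Converting back: φ = atan2(z, √(x²+y²)) = -46.37°, λ = atan2(y, x) = -106.47°.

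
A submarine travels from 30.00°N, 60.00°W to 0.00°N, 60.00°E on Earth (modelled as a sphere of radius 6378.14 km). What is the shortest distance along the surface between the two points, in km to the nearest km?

12875 km

In radians: φ₁ = 0.5236, φ₂ = 0.0000, Δλ = 120.000° = 2.0944 rad.
cos c = sin φ₁ sin φ₂ + cos φ₁ cos φ₂ cos Δλ = (0.5000)(0.0000) + (0.8660)(1.0000)(-0.5000) = -0.43301,
so c = arccos(-0.43301) = 2.01863 rad.
Distance = R·c = 6378.14 × 2.0186 ≈ 12875 km.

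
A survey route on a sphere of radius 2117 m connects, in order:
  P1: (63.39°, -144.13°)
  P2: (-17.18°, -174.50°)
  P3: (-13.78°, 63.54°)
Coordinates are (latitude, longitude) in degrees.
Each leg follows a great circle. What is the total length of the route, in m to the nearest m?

7347 m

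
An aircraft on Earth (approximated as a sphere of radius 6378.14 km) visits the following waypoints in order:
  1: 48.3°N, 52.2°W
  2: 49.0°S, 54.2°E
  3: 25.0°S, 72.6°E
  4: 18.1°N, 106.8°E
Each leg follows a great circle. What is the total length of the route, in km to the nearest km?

24024 km

Leg 1→2: central angle 2.3278 rad, distance 14846.8 km.
Leg 2→3: central angle 0.4883 rad, distance 3114.2 km.
Leg 3→4: central angle 0.9506 rad, distance 6063.0 km.
Total: 14846.8 + 3114.2 + 6063.0 ≈ 24024 km.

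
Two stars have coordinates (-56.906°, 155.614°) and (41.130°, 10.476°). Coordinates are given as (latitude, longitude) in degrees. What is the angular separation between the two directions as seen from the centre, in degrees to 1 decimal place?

152.7°

In radians: φ₁ = -0.9932, φ₂ = 0.7179, Δλ = -145.138° = -2.5331 rad.
cos c = sin φ₁ sin φ₂ + cos φ₁ cos φ₂ cos Δλ = (-0.8378)(0.6578) + (0.5460)(0.7532)(-0.8205) = -0.88852,
so c = arccos(-0.88852) = 2.66491 rad.
So the angular separation is 152.7°.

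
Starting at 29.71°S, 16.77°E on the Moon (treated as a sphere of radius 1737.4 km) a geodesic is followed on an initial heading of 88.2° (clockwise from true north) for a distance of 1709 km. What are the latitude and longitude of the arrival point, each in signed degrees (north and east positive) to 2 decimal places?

Angular distance δ = d/R = 1709/1737.4 = 0.98365 rad; initial bearing θ = 1.5394 rad.
sin φ₂ = sin φ₁ cos δ + cos φ₁ sin δ cos θ = (-0.4956)(0.5540) + (0.8685)(0.8325)(0.0314) = -0.2518, so φ₂ = -14.59°.
Δλ = atan2(sin θ sin δ cos φ₁, cos δ − sin φ₁ sin φ₂) = atan2(0.7227, 0.4292) = 59.298°.
λ₂ = 16.770° + 59.298° = 76.07°.

-14.59°, 76.07°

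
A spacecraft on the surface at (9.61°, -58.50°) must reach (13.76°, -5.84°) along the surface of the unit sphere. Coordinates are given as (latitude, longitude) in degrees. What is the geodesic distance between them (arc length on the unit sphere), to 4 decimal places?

Let φ₁ = 0.1677 rad, φ₂ = 0.2402 rad, and Δλ = 0.9191 rad.
cos c = sin φ₁ sin φ₂ + cos φ₁ cos φ₂ cos Δλ = (0.1669)(0.2379) + (0.9860)(0.9713)(0.6065) = 0.62058,
so c = arccos(0.62058) = 0.90132 rad.
On the unit sphere the arc length equals the central angle: 0.9013.

0.9013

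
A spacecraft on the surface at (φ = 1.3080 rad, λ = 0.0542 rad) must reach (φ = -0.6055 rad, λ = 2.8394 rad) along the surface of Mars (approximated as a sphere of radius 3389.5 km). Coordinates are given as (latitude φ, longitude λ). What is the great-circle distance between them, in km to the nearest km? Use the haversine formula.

8198 km

Let φ₁ = 1.3080 rad, φ₂ = -0.6055 rad, and Δλ = 2.7852 rad.
Haversine: a = sin²(Δφ/2) + cos φ₁ cos φ₂ sin²(Δλ/2) = 0.6680 + (0.2598)(0.8222)(0.9686) = 0.87490.
Central angle c = 2·arcsin(√a) = 2.41857 rad.
Distance = R·c = 3389.5 × 2.4186 ≈ 8198 km.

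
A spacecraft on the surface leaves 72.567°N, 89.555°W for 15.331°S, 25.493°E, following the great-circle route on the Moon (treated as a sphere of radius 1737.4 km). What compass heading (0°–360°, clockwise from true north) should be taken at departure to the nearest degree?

70°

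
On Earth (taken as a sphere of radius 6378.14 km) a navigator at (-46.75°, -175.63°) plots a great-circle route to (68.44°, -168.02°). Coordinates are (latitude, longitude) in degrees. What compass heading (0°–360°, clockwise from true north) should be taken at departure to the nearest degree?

3°

With φ₁ = -0.8159, φ₂ = 1.1945, Δλ = 0.1328 rad, the forward-azimuth formula gives
θ = atan2( sin Δλ cos φ₂ , cos φ₁ sin φ₂ − sin φ₁ cos φ₂ cos Δλ ) = atan2(0.0487, 0.9025) = 3.09°.
So the initial bearing is 3°.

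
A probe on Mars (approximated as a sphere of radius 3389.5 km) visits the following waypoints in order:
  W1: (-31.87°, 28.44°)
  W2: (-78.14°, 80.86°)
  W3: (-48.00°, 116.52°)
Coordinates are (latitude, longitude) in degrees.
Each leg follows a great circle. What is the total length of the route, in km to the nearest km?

Leg W1→W2: central angle 0.8980 rad, distance 3043.8 km.
Leg W2→W3: central angle 0.5753 rad, distance 1950.1 km.
Total: 3043.8 + 1950.1 ≈ 4994 km.

4994 km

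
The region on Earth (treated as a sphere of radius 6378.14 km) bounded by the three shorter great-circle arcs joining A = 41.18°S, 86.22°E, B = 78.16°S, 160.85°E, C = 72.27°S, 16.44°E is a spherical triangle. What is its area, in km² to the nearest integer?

Side lengths (central angles): a = 0.4919, b = 0.7864, c = 0.8157 rad; semiperimeter s = 1.0470.
By l'Huilier's theorem, tan(E/4) = √[tan(s/2) tan((s−a)/2) tan((s−b)/2) tan((s−c)/2)], giving spherical excess E = 0.2000 rad.
Area = E·R² = 0.2000 × (6378.14)² ≈ 8135669 km².

8135669 km²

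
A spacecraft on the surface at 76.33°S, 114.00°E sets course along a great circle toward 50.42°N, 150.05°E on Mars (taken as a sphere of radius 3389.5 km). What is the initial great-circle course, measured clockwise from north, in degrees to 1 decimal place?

28.8°

Δλ = 36.050° = 0.6292 rad.
y = sin Δλ · cos φ₂ = (0.5885)(0.6372) = 0.3750
x = cos φ₁ sin φ₂ − sin φ₁ cos φ₂ cos Δλ = (0.2363)(0.7707) − (-0.9717)(0.6372)(0.8085) = 0.6827
θ = atan2(y, x) = 28.78°, so the bearing is 28.8°.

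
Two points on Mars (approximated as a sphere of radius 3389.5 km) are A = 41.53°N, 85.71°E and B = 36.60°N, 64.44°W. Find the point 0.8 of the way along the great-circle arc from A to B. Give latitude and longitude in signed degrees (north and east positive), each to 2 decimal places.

54.09°, -52.13°

The central angle between A and B is δ = 1.6971 rad.
With f = 0.8, the slerp weights are sin((1−f)δ)/sin δ = 0.3356 and sin(fδ)/sin δ = 0.9852.
Weighted sum of the unit vectors: (0.3356)·(0.0560,0.7465,0.6630) + (0.9852)·(0.3464,-0.7242,0.5962) = (0.3601, -0.4630, 0.8099).
Converting back: φ = atan2(z, √(x²+y²)) = 54.09°, λ = atan2(y, x) = -52.13°.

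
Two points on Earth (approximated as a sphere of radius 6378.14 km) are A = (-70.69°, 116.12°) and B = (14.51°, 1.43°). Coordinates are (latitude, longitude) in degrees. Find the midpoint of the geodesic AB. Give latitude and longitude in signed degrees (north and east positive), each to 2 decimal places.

Central angle δ = 1.9500 rad. Interpolating on the sphere with fraction f = 0.5:
P = [sin((1−f)δ)·A + sin(fδ)·B] / sin δ = 0.8910·A + 0.8910·B in Cartesian coordinates,
giving P = (0.7326, 0.2861, -0.6176), i.e. latitude -38.14°, longitude 21.33°.

-38.14°, 21.33°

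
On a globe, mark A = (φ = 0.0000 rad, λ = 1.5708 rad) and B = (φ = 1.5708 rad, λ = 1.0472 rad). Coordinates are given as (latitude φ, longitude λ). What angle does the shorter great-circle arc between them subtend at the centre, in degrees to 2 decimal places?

90.00°

In radians: φ₁ = 0.0000, φ₂ = 1.5708, Δλ = -30.000° = -0.5236 rad.
Haversine: a = sin²(Δφ/2) + cos φ₁ cos φ₂ sin²(Δλ/2) = 0.5000 + (1.0000)(-0.0000)(0.0670) = 0.50000.
Central angle c = 2·arcsin(√a) = 1.57080 rad.
So the angular separation is 90.00°.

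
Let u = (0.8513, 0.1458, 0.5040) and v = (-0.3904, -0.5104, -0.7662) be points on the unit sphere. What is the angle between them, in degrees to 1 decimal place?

u·v = -0.7929; |u| = 1.0000, |v| = 1.0000.
cos θ = (u·v)/(|u||v|) = -0.7929, so θ = 142.5°.

142.5°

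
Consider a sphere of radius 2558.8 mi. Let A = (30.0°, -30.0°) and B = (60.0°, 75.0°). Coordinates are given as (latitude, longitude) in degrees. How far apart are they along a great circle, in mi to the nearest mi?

In radians: φ₁ = 0.5236, φ₂ = 1.0472, Δλ = 105.000° = 1.8326 rad.
cos c = sin φ₁ sin φ₂ + cos φ₁ cos φ₂ cos Δλ = (0.5000)(0.8660) + (0.8660)(0.5000)(-0.2588) = 0.32094,
so c = arccos(0.32094) = 1.24407 rad.
Distance = R·c = 2558.8 × 1.2441 ≈ 3183 mi.

3183 mi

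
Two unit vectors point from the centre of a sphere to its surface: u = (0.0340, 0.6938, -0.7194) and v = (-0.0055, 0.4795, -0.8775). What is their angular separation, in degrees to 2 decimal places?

u·v = 0.9638; |u| = 1.0000, |v| = 1.0000.
cos θ = (u·v)/(|u||v|) = 0.9638, so θ = 15.47°.

15.47°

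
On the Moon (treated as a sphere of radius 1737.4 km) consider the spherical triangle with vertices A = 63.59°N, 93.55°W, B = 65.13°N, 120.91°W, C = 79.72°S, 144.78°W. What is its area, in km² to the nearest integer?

2040093 km²

Side lengths (central angles): a = 2.5393, b = 2.5527, c = 0.2067 rad; semiperimeter s = 2.6494.
By l'Huilier's theorem, tan(E/4) = √[tan(s/2) tan((s−a)/2) tan((s−b)/2) tan((s−c)/2)], giving spherical excess E = 0.6758 rad.
Area = E·R² = 0.6758 × (1737.4)² ≈ 2040093 km².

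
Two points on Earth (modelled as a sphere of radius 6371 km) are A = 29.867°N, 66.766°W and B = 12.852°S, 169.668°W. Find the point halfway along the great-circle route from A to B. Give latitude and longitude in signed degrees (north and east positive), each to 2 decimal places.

The central angle between A and B is δ = 1.8750 rad.
With f = 0.5, the slerp weights are sin((1−f)δ)/sin δ = 0.8449 and sin(fδ)/sin δ = 0.8449.
Weighted sum of the unit vectors: (0.8449)·(0.3421,-0.7969,0.4980) + (0.8449)·(-0.9591,-0.1749,-0.2224) = (-0.5213, -0.8210, 0.2328).
Converting back: φ = atan2(z, √(x²+y²)) = 13.46°, λ = atan2(y, x) = -122.42°.

13.46°, -122.42°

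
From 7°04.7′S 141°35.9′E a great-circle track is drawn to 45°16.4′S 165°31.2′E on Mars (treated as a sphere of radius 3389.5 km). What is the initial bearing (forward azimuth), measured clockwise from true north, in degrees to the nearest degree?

155°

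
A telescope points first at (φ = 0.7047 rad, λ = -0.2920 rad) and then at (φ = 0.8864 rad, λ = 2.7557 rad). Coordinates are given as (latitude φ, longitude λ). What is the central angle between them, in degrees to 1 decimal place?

88.7°

In radians: φ₁ = 0.7047, φ₂ = 0.8864, Δλ = 174.620° = 3.0477 rad.
Haversine: a = sin²(Δφ/2) + cos φ₁ cos φ₂ sin²(Δλ/2) = 0.0082 + (0.7618)(0.6322)(0.9978) = 0.48879.
Central angle c = 2·arcsin(√a) = 1.54837 rad.
So the angular separation is 88.7°.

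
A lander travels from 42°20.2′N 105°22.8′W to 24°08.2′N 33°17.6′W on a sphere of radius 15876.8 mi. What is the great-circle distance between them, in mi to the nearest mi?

In radians: φ₁ = 0.7389, φ₂ = 0.4213, Δλ = 72.087° = 1.2581 rad.
Haversine: a = sin²(Δφ/2) + cos φ₁ cos φ₂ sin²(Δλ/2) = 0.0250 + (0.7392)(0.9126)(0.3462) = 0.25856.
Central angle c = 2·arcsin(√a) = 1.06685 rad.
Distance = R·c = 15876.8 × 1.0669 ≈ 16938 mi.

16938 mi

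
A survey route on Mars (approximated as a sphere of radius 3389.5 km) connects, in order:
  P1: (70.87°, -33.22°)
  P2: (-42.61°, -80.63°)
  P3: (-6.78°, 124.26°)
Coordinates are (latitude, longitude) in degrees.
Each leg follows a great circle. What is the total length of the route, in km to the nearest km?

14441 km

Leg P1→P2: central angle 2.0673 rad, distance 7007.3 km.
Leg P2→P3: central angle 2.1932 rad, distance 7434.0 km.
Total: 7007.3 + 7434.0 ≈ 14441 km.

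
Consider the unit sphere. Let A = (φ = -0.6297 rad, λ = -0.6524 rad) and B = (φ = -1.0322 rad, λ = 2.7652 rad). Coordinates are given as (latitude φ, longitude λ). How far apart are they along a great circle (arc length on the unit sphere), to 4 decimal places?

In radians: φ₁ = -0.6297, φ₂ = -1.0322, Δλ = -164.186° = -2.8656 rad.
cos c = sin φ₁ sin φ₂ + cos φ₁ cos φ₂ cos Δλ = (-0.5889)(-0.8584) + (0.8082)(0.5129)(-0.9622) = 0.10667,
so c = arccos(0.10667) = 1.46392 rad.
On the unit sphere the arc length equals the central angle: 1.4639.

1.4639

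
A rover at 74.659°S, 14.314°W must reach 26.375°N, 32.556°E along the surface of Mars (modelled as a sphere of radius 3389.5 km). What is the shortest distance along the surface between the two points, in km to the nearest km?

6238 km

In radians: φ₁ = -1.3030, φ₂ = 0.4603, Δλ = 46.870° = 0.8180 rad.
Haversine: a = sin²(Δφ/2) + cos φ₁ cos φ₂ sin²(Δλ/2) = 0.5957 + (0.2646)(0.8959)(0.1582) = 0.63319.
Central angle c = 2·arcsin(√a) = 1.84042 rad.
Distance = R·c = 3389.5 × 1.8404 ≈ 6238 km.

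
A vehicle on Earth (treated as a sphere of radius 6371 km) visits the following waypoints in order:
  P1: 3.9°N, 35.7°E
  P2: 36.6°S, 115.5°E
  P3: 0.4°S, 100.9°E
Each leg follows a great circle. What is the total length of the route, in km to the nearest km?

13658 km

Leg P1→P2: central angle 1.4693 rad, distance 9361.1 km.
Leg P2→P3: central angle 0.6745 rad, distance 4297.1 km.
Total: 9361.1 + 4297.1 ≈ 13658 km.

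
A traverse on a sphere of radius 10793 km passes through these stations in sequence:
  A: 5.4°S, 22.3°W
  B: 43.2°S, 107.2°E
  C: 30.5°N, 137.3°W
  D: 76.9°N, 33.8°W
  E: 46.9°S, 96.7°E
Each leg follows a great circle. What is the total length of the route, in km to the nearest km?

84611 km

Leg A→B: central angle 1.9793 rad, distance 21362.2 km.
Leg B→C: central angle 2.2368 rad, distance 24141.6 km.
Leg C→D: central angle 1.1054 rad, distance 11931.0 km.
Leg D→E: central angle 2.5179 rad, distance 27175.9 km.
Total: 21362.2 + 24141.6 + 11931.0 + 27175.9 ≈ 84611 km.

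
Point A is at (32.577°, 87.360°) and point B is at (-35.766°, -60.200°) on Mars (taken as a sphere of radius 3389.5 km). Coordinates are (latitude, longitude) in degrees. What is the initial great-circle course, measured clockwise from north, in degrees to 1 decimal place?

Δλ = -147.560° = -2.5754 rad.
y = sin Δλ · cos φ₂ = (-0.5364)(0.8114) = -0.4353
x = cos φ₁ sin φ₂ − sin φ₁ cos φ₂ cos Δλ = (0.8427)(-0.5845) − (0.5384)(0.8114)(-0.8440) = -0.1238
θ = atan2(y, x) = -105.88°; adding 360° gives 254.1°.

254.1°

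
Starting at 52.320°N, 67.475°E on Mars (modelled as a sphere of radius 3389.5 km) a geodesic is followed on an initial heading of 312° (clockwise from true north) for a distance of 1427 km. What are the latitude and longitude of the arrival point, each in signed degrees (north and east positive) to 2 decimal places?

Angular distance δ = d/R = 1427/3389.5 = 0.42101 rad; initial bearing θ = 5.4454 rad.
sin φ₂ = sin φ₁ cos δ + cos φ₁ sin δ cos θ = (0.7914)(0.9127) + (0.6113)(0.4087)(0.6691) = 0.8895, so φ₂ = 62.81°.
Δλ = atan2(sin θ sin δ cos φ₁, cos δ − sin φ₁ sin φ₂) = atan2(-0.1856, 0.2087) = -41.652°.
λ₂ = 67.475° − 41.652° = 25.82°.

62.81°, 25.82°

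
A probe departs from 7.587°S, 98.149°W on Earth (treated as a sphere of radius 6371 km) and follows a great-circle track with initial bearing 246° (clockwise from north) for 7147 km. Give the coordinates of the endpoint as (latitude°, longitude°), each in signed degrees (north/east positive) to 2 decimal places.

Angular distance δ = d/R = 7147/6371 = 1.12180 rad; initial bearing θ = 4.2935 rad.
sin φ₂ = sin φ₁ cos δ + cos φ₁ sin δ cos θ = (-0.1320)(0.4341) + (0.9912)(0.9009)(-0.4067) = -0.4205, so φ₂ = -24.87°.
Δλ = atan2(sin θ sin δ cos φ₁, cos δ − sin φ₁ sin φ₂) = atan2(-0.8158, 0.3785) = -65.108°.
λ₂ = -98.149° − 65.108° = -163.26°.

-24.87°, -163.26°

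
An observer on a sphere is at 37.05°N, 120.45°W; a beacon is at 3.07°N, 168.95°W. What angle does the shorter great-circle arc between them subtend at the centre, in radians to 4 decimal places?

0.9760 rad

In radians: φ₁ = 0.6466, φ₂ = 0.0536, Δλ = -48.500° = -0.8465 rad.
cos c = sin φ₁ sin φ₂ + cos φ₁ cos φ₂ cos Δλ = (0.6025)(0.0536) + (0.7981)(0.9986)(0.6626) = 0.56035,
so c = arccos(0.56035) = 0.97598 rad.
So the angular separation is 0.9760 rad.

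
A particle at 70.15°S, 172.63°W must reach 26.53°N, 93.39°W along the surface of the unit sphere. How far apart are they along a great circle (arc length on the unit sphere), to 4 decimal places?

Let φ₁ = -1.2243 rad, φ₂ = 0.4630 rad, and Δλ = 1.3830 rad.
cos c = sin φ₁ sin φ₂ + cos φ₁ cos φ₂ cos Δλ = (-0.9406)(0.4467) + (0.3396)(0.8947)(0.1867) = -0.36341,
so c = arccos(-0.36341) = 1.94272 rad.
On the unit sphere the arc length equals the central angle: 1.9427.

1.9427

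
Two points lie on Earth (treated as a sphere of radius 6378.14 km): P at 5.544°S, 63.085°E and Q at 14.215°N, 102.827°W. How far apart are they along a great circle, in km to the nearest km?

18217 km

With latitudes φ₁ = -5.544°, φ₂ = 14.215° and longitude difference Δλ = -165.912°:
cos c = sin φ₁ sin φ₂ + cos φ₁ cos φ₂ cos Δλ = (-0.0966)(0.2456) + (0.9953)(0.9694)(-0.9699) = -0.95955,
so c = arccos(-0.95955) = 2.85620 rad.
Distance = R·c = 6378.14 × 2.8562 ≈ 18217 km.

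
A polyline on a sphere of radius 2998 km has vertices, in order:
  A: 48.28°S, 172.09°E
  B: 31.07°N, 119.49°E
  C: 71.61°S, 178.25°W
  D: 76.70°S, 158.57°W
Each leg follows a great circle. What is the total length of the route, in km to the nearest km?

Leg A→B: central angle 1.6098 rad, distance 4826.2 km.
Leg B→C: central angle 1.9433 rad, distance 5826.0 km.
Leg C→D: central angle 0.1280 rad, distance 383.8 km.
Total: 4826.2 + 5826.0 + 383.8 ≈ 11036 km.

11036 km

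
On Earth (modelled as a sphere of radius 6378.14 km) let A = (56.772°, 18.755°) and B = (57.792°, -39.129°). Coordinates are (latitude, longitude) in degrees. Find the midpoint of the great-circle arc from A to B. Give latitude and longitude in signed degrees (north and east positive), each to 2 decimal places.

Central angle δ = 0.5295 rad. Interpolating on the sphere with fraction f = 0.5:
P = [sin((1−f)δ)·A + sin(fδ)·B] / sin δ = 0.5181·A + 0.5181·B in Cartesian coordinates,
giving P = (0.4830, -0.0830, 0.8717), i.e. latitude 60.65°, longitude -9.75°.

60.65°, -9.75°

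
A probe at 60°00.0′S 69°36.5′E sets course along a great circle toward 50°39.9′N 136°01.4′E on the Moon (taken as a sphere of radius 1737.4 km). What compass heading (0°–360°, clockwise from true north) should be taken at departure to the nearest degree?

With φ₁ = -1.0472, φ₂ = 0.8843, Δλ = 1.1592 rad, the forward-azimuth formula gives
θ = atan2( sin Δλ cos φ₂ , cos φ₁ sin φ₂ − sin φ₁ cos φ₂ cos Δλ ) = atan2(0.5809, 0.6064) = 43.77°.
So the initial bearing is 44°.

44°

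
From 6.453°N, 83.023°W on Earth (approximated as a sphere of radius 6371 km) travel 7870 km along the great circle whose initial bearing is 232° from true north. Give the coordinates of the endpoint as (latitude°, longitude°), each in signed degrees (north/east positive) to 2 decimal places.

Angular distance δ = d/R = 7870/6371 = 1.23528 rad; initial bearing θ = 4.0492 rad.
sin φ₂ = sin φ₁ cos δ + cos φ₁ sin δ cos θ = (0.1124)(0.3293) + (0.9937)(0.9442)(-0.6157) = -0.5406, so φ₂ = -32.73°.
Δλ = atan2(sin θ sin δ cos φ₁, cos δ − sin φ₁ sin φ₂) = atan2(-0.7394, 0.3900) = -62.188°.
λ₂ = -83.023° − 62.188° = -145.21°.

-32.73°, -145.21°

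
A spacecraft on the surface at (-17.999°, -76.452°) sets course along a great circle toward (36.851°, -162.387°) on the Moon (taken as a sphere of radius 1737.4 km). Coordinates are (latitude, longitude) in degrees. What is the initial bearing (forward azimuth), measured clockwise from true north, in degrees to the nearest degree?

Δλ = -85.935° = -1.4998 rad.
y = sin Δλ · cos φ₂ = (-0.9975)(0.8002) = -0.7982
x = cos φ₁ sin φ₂ − sin φ₁ cos φ₂ cos Δλ = (0.9511)(0.5997) − (-0.3090)(0.8002)(0.0709) = 0.5879
θ = atan2(y, x) = -53.63°; adding 360° gives 306°.

306°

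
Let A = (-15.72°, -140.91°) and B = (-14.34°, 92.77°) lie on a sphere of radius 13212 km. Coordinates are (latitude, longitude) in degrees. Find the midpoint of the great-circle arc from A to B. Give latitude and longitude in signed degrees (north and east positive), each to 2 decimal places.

-30.74°, 155.56°

Central angle δ = 2.0775 rad. Interpolating on the sphere with fraction f = 0.5:
P = [sin((1−f)δ)·A + sin(fδ)·B] / sin δ = 0.9856·A + 0.9856·B in Cartesian coordinates,
giving P = (-0.7825, 0.3556, -0.5111), i.e. latitude -30.74°, longitude 155.56°.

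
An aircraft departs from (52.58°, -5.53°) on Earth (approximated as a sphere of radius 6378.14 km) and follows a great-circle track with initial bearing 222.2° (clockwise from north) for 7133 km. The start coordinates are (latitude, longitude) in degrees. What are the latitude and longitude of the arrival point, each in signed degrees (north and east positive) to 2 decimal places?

-3.31°, -42.77°

Angular distance δ = d/R = 7133/6378.14 = 1.11835 rad; initial bearing θ = 3.8781 rad.
sin φ₂ = sin φ₁ cos δ + cos φ₁ sin δ cos θ = (0.7942)(0.4372) + (0.6077)(0.8994)(-0.7408) = -0.0577, so φ₂ = -3.31°.
Δλ = atan2(sin θ sin δ cos φ₁, cos δ − sin φ₁ sin φ₂) = atan2(-0.3671, 0.4830) = -37.239°.
λ₂ = -5.530° − 37.239° = -42.77°.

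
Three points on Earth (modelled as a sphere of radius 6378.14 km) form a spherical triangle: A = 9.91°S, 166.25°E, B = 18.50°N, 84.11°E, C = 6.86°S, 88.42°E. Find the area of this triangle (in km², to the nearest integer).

14688892 km²

Side lengths (central angles): a = 0.4488, b = 1.3421, c = 1.4976 rad; semiperimeter s = 1.6442.
By l'Huilier's theorem, tan(E/4) = √[tan(s/2) tan((s−a)/2) tan((s−b)/2) tan((s−c)/2)], giving spherical excess E = 0.3611 rad.
Area = E·R² = 0.3611 × (6378.14)² ≈ 14688892 km².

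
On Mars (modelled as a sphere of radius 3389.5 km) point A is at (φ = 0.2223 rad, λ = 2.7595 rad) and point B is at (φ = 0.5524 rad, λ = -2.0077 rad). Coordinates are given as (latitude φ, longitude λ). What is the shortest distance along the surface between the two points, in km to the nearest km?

4776 km

Let φ₁ = 0.2223 rad, φ₂ = 0.5524 rad, and Δλ = 1.5160 rad.
cos c = sin φ₁ sin φ₂ + cos φ₁ cos φ₂ cos Δλ = (0.2205)(0.5247) + (0.9754)(0.8513)(0.0548) = 0.16118,
so c = arccos(0.16118) = 1.40891 rad.
Distance = R·c = 3389.5 × 1.4089 ≈ 4776 km.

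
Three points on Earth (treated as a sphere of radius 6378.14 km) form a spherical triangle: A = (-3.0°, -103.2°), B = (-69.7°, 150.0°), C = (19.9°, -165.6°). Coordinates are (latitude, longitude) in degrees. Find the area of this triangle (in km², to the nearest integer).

50084705 km²

Side lengths (central angles): a = 1.6571, b = 1.1404, c = 1.6219 rad; semiperimeter s = 2.2097.
By l'Huilier's theorem, tan(E/4) = √[tan(s/2) tan((s−a)/2) tan((s−b)/2) tan((s−c)/2)], giving spherical excess E = 1.2312 rad.
Area = E·R² = 1.2312 × (6378.14)² ≈ 50084705 km².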